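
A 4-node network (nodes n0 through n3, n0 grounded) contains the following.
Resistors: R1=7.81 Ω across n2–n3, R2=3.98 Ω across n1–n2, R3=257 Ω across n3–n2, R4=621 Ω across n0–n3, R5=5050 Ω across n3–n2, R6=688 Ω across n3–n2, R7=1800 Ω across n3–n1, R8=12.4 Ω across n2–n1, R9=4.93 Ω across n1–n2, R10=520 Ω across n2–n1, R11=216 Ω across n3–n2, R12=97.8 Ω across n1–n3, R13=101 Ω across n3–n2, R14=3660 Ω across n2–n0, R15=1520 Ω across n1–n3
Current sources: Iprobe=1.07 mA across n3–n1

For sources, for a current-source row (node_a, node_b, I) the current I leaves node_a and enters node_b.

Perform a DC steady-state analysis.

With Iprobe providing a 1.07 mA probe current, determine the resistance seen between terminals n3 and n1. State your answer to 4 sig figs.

Apply KCL at each of the 3 non-ground nodes and solve the resulting linear system.
Node n1: branches {R2, R7, R8, R9, R10, R12, R15, Iprobe} → V_1 = 0.007429
Node n2: branches {R1, R2, R3, R5, R6, R8, R9, R10, R11, R13, R14} → V_2 = 0.005614
Node n3: branches {R1, R3, R4, R5, R6, R7, R11, R12, R13, R15, Iprobe} → V_3 = -0.0009525

R_eq = 7.833 Ω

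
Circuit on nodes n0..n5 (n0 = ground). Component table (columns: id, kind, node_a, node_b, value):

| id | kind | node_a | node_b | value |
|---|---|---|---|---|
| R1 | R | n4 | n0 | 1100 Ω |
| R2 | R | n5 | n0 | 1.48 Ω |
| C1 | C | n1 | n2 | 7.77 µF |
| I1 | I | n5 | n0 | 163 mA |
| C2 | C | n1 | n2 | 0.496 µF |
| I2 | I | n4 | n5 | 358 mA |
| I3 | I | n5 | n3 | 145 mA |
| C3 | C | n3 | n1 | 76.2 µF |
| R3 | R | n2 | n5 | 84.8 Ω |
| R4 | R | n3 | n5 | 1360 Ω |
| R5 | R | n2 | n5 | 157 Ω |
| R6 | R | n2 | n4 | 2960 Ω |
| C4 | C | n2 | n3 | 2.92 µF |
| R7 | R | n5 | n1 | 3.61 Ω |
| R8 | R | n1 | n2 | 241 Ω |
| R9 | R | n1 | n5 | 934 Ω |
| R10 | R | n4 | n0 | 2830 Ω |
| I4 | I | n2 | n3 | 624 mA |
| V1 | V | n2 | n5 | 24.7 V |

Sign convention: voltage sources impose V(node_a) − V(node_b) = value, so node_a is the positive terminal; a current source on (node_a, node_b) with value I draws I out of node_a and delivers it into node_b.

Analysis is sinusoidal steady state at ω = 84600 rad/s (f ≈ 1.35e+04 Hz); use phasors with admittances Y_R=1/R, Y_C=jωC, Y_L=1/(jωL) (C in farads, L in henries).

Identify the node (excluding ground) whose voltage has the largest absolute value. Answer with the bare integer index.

4

Apply KCL at each of the 5 non-ground nodes and solve the resulting linear system.
Node n1: branches {C1, C2, C3, R7, R8, R9} → V_1 = 23.05+6.010j
Node n2: branches {C1, C2, R3, R5, R6, C4, R8, I4, V1} → V_2 = 24.87+0.000j
Node n3: branches {I3, C3, R4, C4, I4} → V_3 = 23.12+5.675j
Node n4: branches {R1, I2, R6, R10} → V_4 = -218.5+0.000j
Node n5: branches {R2, I1, I2, I3, R3, R4, R5, R7, R9, V1} → V_5 = 0.1669+0.000j
Source currents: i(V1)=-6.767-1.675j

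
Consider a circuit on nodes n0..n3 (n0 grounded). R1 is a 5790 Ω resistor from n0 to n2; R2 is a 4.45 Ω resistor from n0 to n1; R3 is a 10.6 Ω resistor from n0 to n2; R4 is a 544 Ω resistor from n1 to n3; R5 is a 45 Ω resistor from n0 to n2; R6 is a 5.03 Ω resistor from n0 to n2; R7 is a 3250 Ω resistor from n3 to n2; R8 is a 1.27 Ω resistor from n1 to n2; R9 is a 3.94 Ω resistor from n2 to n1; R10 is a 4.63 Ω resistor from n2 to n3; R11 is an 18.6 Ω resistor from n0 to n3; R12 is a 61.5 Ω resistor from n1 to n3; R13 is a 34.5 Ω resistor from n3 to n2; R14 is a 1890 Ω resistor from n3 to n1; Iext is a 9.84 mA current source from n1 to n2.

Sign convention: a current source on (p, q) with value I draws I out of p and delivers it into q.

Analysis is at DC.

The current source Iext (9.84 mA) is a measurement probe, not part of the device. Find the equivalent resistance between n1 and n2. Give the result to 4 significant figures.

R_eq = 0.8370 Ω

Element admittances at DC:
  Y(R1) = 0.0001727 S between n0,n2
  Y(R2) = 0.2247 S between n0,n1
  Y(R3) = 0.09434 S between n0,n2
  Y(R4) = 0.001838 S between n1,n3
  Y(R5) = 0.02222 S between n0,n2
  Y(R6) = 0.1988 S between n0,n2
  Y(R7) = 0.0003077 S between n3,n2
  Y(R8) = 0.7874 S between n1,n2
  Y(R9) = 0.2538 S between n2,n1
  Y(R10) = 0.2160 S between n2,n3
  Y(R11) = 0.05376 S between n0,n3
  Y(R12) = 0.01626 S between n1,n3
  Y(R13) = 0.02899 S between n3,n2
  Y(R14) = 0.0005291 S between n3,n1
  Iext: injects 0.00984 A into n2 (from n1)
Assemble and solve the 3×3 MNA system:
  V(n1)=-0.005028  V(n2)=0.003209  V(n3)=0.002183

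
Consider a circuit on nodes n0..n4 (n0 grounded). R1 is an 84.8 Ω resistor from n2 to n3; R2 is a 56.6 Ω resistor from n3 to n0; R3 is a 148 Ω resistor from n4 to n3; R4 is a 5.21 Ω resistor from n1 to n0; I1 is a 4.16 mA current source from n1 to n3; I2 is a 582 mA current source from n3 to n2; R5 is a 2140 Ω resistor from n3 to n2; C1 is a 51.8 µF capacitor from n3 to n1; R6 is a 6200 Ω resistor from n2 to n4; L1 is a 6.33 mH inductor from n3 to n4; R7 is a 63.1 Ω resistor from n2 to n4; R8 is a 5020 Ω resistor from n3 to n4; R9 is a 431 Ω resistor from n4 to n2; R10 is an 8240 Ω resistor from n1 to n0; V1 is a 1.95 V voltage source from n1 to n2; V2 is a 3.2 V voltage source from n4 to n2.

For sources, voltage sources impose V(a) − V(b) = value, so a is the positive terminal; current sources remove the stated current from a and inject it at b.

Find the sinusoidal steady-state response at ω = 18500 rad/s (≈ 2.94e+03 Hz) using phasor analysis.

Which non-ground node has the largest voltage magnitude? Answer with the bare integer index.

Apply KCL at each of the 4 non-ground nodes and solve the resulting linear system.
Node n1: branches {R4, I1, C1, R10, V1} → V_1 = 0.002903-0.05249j
Node n2: branches {R1, I2, R5, R6, R7, R9, V1, V2} → V_2 = -1.947-0.05249j
Node n3: branches {R1, R2, R3, I1, I2, R5, C1, L1, R8} → V_3 = -0.03156+0.5706j
Node n4: branches {R3, R6, L1, R7, R8, R9, V2} → V_4 = 1.253-0.05249j
Source currents: i(V1)=-0.6019-0.02294j, i(V2)=-0.06227+0.01530j

2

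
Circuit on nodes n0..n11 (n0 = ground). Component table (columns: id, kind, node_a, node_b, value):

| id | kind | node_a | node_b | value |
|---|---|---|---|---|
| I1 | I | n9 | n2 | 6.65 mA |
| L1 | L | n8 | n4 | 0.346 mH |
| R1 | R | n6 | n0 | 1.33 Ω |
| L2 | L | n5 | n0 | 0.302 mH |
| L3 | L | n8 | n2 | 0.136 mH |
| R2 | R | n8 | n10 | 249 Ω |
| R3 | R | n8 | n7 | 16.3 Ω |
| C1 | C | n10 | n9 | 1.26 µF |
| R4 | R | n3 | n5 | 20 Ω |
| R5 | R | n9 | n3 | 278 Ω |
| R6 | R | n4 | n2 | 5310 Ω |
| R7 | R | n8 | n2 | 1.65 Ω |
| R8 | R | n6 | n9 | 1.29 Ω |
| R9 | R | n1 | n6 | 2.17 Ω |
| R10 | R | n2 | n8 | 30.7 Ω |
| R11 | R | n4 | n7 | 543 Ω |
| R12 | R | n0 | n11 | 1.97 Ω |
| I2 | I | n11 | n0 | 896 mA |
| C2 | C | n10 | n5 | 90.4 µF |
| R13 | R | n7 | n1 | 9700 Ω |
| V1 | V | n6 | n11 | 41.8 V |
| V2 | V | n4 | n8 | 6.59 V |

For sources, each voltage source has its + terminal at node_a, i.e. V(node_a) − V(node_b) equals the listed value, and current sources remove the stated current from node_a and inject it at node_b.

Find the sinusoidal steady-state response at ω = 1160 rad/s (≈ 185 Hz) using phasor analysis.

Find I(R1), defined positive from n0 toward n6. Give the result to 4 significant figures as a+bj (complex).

-12.09+0.01365j A

Apply KCL at each of the 11 non-ground nodes and solve the resulting linear system.
Node n1: branches {R9, R13} → V_1 = 16.08-0.01816j
Node n2: branches {I1, L3, R6, R7, R10} → V_2 = 2.219-0.05293j
Node n3: branches {R4, R5} → V_3 = 1.067+0.01700j
Node n4: branches {L1, R6, R11, V2} → V_4 = 8.808-0.05416j
Node n5: branches {L2, R4, C2} → V_5 = -0.008008+0.02165j
Node n6: branches {R1, R8, R9, V1} → V_6 = 16.09-0.01815j
Node n7: branches {R3, R11, R13} → V_7 = 2.433-0.05410j
Node n8: branches {L1, L3, R2, R3, R7, R10, V2} → V_8 = 2.218-0.05416j
Node n9: branches {I1, C1, R5, R8} → V_9 = 16.01-0.04763j
Node n10: branches {R2, C1, C2} → V_10 = 0.2122-0.05508j
Node n11: branches {R12, I2, V1} → V_11 = -25.71-0.01815j
Source currents: i(V1)=-12.16-0.009213j, i(V2)=-0.01298+16.42j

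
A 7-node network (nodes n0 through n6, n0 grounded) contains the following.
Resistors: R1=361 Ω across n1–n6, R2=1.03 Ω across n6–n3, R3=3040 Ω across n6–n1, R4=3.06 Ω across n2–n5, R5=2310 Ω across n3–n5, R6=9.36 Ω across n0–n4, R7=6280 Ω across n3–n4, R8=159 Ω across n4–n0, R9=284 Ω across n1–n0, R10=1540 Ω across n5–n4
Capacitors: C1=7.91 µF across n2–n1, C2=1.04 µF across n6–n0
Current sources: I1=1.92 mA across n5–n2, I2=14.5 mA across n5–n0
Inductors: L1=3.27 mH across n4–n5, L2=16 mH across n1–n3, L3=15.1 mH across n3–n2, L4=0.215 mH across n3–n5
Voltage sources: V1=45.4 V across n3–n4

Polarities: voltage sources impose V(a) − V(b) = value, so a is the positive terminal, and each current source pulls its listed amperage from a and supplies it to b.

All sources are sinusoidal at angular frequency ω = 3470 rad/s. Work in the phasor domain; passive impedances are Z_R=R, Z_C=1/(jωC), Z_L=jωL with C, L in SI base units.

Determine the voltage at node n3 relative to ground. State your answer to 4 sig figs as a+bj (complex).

Element admittances at ω=3470 rad/s:
  Y(R1) = 0.002770+0.000j S between n1,n6
  Y(C1) = 0.000+0.02745j S between n2,n1
  Y(R2) = 0.9709+0.000j S between n6,n3
  I1: injects 0.00192 A into n2 (from n5)
  Y(R3) = 0.0003289+0.000j S between n6,n1
  Y(C2) = 0.000+0.003609j S between n6,n0
  Y(R4) = 0.3268+0.000j S between n2,n5
  I2: injects 0.0145 A into n0 (from n5)
  Y(R5) = 0.0004329+0.000j S between n3,n5
  Y(R6) = 0.1068+0.000j S between n0,n4
  Y(L1) = 0.000-0.08813j S between n4,n5
  Y(R7) = 0.0001592+0.000j S between n3,n4
  Y(L2) = 0.000-0.01801j S between n1,n3
  Y(L3) = 0.000-0.01909j S between n3,n2
  Y(R8) = 0.006289+0.000j S between n4,n0
  Y(R9) = 0.003521+0.000j S between n1,n0
  Y(L4) = 0.000-1.340j S between n3,n5
  Y(R10) = 0.0006494+0.000j S between n5,n4
  V1: constraint V(n3)−V(n4) = 45.4
Assemble and solve the 7×7 MNA system:
  V(n1)=32.31+3.577j  V(n2)=41.17-2.575j  V(n3)=44.21-1.520j  V(n4)=-1.187-1.520j  V(n5)=41.62-1.653j  V(n6)=44.17-1.668j
  i(V1)=-0.1576+3.601j

44.21-1.520j V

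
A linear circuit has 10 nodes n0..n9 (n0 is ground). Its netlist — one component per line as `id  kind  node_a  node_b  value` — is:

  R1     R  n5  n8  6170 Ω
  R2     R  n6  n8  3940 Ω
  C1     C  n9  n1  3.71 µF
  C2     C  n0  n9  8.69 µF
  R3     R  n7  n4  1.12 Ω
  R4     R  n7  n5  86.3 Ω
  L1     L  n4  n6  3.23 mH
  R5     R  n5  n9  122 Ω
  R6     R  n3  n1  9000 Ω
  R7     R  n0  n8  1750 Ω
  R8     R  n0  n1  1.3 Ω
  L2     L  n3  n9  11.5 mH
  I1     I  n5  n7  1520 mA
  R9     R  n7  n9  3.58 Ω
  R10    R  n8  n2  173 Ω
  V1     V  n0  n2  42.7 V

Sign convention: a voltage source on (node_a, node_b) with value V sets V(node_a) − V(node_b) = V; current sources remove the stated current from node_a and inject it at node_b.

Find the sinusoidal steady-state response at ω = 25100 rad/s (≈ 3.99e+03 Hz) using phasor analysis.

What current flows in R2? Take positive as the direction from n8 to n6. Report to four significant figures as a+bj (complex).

-0.01024+0.0001994j A

Apply KCL at each of the 9 non-ground nodes and solve the resulting linear system.
Node n1: branches {C1, R6, R8} → V_1 = -0.001630+0.0002144j
Node n2: branches {R10, V1} → V_2 = -42.70+0.000j
Node n3: branches {R6, L2} → V_3 = 0.0005549+0.01361j
Node n4: branches {R3, L1} → V_4 = 2.181+0.01459j
Node n5: branches {R1, R4, R5, I1} → V_5 = -75.24+0.01372j
Node n6: branches {R2, L1} → V_6 = 2.165-0.8158j
Node n7: branches {R3, R4, I1, R9} → V_7 = 2.193+0.01437j
Node n8: branches {R1, R2, R7, R10} → V_8 = -38.19-0.03027j
Node n9: branches {C1, C2, R5, L2, R9} → V_9 = 0.0001252+0.01368j
Source currents: i(V1)=-0.02606+0.0001750j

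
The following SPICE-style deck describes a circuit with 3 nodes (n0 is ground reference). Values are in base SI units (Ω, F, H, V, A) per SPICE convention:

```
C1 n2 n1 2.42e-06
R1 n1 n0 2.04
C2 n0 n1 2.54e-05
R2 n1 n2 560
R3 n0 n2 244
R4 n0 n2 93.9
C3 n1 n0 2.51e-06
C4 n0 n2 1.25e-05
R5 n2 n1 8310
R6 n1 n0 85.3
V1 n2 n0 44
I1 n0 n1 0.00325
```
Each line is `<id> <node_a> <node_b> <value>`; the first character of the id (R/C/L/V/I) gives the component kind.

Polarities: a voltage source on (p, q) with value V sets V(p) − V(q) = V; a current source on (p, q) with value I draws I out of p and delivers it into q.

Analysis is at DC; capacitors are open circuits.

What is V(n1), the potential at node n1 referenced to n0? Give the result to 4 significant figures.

Apply KCL at each of the 2 non-ground nodes and solve the resulting linear system.
Node n1: branches {C1, R1, C2, R2, C3, R5, R6, I1} → V_1 = 0.1729
Node n2: branches {C1, R2, R3, R4, C4, R5, V1} → V_2 = 44.00
Source currents: i(V1)=-0.7324

0.1729 V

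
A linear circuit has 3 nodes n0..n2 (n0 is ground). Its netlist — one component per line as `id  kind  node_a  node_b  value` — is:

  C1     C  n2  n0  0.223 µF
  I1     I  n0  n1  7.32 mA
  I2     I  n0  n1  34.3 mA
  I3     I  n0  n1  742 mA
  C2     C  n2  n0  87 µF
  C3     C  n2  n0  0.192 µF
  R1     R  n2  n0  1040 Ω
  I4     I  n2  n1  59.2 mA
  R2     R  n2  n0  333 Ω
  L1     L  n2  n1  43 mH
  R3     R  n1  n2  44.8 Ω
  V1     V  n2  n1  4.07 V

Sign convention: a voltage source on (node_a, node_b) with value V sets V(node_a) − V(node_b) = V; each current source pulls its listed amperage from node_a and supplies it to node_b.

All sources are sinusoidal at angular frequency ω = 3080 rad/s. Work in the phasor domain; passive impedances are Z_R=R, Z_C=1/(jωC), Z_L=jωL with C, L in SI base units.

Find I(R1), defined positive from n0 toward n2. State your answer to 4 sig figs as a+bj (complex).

-4.120e-05+0.002798j A

MNA unknowns: 2 node voltages V₁..V_2 plus 1 source current (V1)
C1: Y=0.000+0.0006868j on G[2,0]
I1: z[0]−=0.00732, z[1]+=0.00732
I2: z[0]−=0.0343, z[1]+=0.0343
I3: z[0]−=0.742, z[1]+=0.742
C2: Y=0.000+0.2680j on G[2,0]
C3: Y=0.000+0.0005914j on G[2,0]
R1: Y=0.0009615+0.000j on G[2,0]
I4: z[2]−=0.0592, z[1]+=0.0592
R2: Y=0.003003+0.000j on G[2,0]
L1: Y=0.000-0.007551j on G[2,1]
R3: Y=0.02232+0.000j on G[1,2]
V1: row V2−V1=4.07, i_V1 at 2,1
solve → V1=-4.027-2.910j, V2=0.04285-2.910j
aux → i_V1=-0.9337+0.03073j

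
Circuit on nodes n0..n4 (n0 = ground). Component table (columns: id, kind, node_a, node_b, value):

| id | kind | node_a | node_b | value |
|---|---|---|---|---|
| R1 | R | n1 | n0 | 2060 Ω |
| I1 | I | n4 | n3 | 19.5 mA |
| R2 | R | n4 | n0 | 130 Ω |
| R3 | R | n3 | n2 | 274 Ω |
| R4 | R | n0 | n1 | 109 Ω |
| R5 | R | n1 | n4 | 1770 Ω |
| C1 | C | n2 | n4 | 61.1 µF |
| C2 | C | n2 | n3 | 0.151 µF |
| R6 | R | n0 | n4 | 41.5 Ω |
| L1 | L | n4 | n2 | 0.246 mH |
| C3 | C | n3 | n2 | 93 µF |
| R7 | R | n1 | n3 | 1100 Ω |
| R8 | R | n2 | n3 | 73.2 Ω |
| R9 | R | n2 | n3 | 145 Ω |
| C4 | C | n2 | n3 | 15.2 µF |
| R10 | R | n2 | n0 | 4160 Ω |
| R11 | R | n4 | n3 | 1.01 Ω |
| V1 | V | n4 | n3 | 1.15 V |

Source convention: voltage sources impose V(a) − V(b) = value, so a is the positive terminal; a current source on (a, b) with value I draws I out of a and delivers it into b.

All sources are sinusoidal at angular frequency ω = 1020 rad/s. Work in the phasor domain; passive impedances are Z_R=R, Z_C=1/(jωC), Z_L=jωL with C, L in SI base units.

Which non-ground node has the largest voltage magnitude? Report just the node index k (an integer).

Element admittances at ω=1020 rad/s:
  Y(R1) = 0.0004854+0.000j S between n1,n0
  I1: injects 0.0195 A into n3 (from n4)
  Y(R2) = 0.007692+0.000j S between n4,n0
  Y(R3) = 0.003650+0.000j S between n3,n2
  Y(R4) = 0.009174+0.000j S between n0,n1
  Y(R5) = 0.0005650+0.000j S between n1,n4
  Y(C1) = 0.000+0.06232j S between n2,n4
  Y(C2) = 0.000+0.0001540j S between n2,n3
  Y(R6) = 0.02410+0.000j S between n0,n4
  Y(L1) = 0.000-3.985j S between n4,n2
  Y(C3) = 0.000+0.09486j S between n3,n2
  Y(R7) = 0.0009091+0.000j S between n1,n3
  Y(R8) = 0.01366+0.000j S between n2,n3
  Y(R9) = 0.006897+0.000j S between n2,n3
  Y(C4) = 0.000+0.01550j S between n2,n3
  Y(R10) = 0.0002404+0.000j S between n2,n0
  Y(R11) = 0.9901+0.000j S between n4,n3
  V1: constraint V(n4)−V(n3) = 1.15
Assemble and solve the 5×5 MNA system:
  V(n1)=-0.09033+7.183e-06j  V(n2)=0.06028-0.007463j  V(n3)=-1.123+5.425e-05j  V(n4)=0.02699+5.425e-05j
  i(V1)=-1.189-0.1306j

3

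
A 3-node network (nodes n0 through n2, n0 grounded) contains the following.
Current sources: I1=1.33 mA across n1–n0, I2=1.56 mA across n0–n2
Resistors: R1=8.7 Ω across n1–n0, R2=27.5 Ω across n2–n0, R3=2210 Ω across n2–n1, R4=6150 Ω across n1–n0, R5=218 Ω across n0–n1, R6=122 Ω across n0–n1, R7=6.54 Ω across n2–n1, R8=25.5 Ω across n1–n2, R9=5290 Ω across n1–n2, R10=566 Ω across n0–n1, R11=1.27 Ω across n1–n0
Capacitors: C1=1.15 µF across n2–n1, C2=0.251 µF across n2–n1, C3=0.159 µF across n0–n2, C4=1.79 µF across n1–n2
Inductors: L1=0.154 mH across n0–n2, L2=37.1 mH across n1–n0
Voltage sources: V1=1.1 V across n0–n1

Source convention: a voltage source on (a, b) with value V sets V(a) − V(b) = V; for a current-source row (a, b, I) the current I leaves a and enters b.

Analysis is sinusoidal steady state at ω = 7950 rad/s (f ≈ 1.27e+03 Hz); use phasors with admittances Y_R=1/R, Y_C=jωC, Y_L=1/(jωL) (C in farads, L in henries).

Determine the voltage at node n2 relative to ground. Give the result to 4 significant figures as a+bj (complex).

-0.03867-0.2552j V

Apply KCL at each of the 2 non-ground nodes and solve the resulting linear system.
Node n1: branches {I1, R1, R3, R4, C1, C2, L2, R5, C4, R6, R7, R8, R9, R10, R11, V1} → V_1 = -1.100+0.000j
Node n2: branches {R2, R3, C1, C2, C3, L1, C4, R7, I2, R8, R9} → V_2 = -0.03867-0.2552j
Source currents: i(V1)=-1.218+0.02599j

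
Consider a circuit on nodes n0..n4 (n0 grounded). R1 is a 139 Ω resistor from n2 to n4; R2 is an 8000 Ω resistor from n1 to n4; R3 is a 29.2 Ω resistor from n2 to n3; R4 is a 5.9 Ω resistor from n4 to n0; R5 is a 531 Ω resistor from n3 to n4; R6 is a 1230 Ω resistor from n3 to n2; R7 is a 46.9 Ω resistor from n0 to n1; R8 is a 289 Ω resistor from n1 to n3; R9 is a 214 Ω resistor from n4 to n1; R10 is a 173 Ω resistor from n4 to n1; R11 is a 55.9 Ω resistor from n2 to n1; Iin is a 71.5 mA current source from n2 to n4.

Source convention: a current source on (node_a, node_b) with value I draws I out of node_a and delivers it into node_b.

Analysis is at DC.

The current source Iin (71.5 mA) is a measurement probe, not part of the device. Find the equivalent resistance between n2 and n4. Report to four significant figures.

R_eq = 47.42 Ω

Element admittances at DC:
  Y(R1) = 0.007194 S between n2,n4
  Y(R2) = 0.0001250 S between n1,n4
  Y(R3) = 0.03425 S between n2,n3
  Y(R4) = 0.1695 S between n4,n0
  Y(R5) = 0.001883 S between n3,n4
  Y(R6) = 0.0008130 S between n3,n2
  Y(R7) = 0.02132 S between n0,n1
  Y(R8) = 0.003460 S between n1,n3
  Y(R9) = 0.004673 S between n4,n1
  Y(R10) = 0.005780 S between n4,n1
  Y(R11) = 0.01789 S between n2,n1
  Iin: injects 0.0715 A into n4 (from n2)
Assemble and solve the 4×4 MNA system:
  V(n1)=-1.244  V(n2)=-3.234  V(n3)=-2.905  V(n4)=0.1565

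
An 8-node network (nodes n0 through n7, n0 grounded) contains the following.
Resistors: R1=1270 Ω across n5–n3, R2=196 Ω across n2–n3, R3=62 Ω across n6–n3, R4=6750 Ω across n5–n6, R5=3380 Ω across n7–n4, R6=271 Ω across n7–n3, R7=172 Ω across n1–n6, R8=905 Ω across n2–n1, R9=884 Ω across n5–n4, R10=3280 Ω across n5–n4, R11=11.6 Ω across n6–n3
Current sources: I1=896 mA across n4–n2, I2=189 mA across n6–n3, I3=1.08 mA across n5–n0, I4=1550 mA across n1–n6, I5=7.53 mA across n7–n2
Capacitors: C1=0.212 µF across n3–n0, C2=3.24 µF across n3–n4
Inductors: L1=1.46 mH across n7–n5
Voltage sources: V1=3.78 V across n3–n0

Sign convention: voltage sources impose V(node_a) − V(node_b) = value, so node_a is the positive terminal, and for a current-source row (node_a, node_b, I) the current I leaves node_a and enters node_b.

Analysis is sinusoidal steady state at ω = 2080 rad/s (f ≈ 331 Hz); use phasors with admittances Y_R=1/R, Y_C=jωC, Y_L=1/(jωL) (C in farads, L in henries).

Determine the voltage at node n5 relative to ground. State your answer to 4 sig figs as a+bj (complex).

-4.296+35.06j V

MNA unknowns: 7 node voltages V₁..V_7 plus 1 source current (V1)
R1: Y=0.0007874+0.000j on G[5,3]
I1: z[4]−=0.896, z[2]+=0.896
C1: Y=0.000+0.0004410j on G[3,0]
R2: Y=0.005102+0.000j on G[2,3]
I2: z[6]−=0.189, z[3]+=0.189
R3: Y=0.01613+0.000j on G[6,3]
R4: Y=0.0001481+0.000j on G[5,6]
I3: z[5]−=0.00108, z[0]+=0.00108
R5: Y=0.0002959+0.000j on G[7,4]
R6: Y=0.003690+0.000j on G[7,3]
I4: z[1]−=1.55, z[6]+=1.55
I5: z[7]−=0.00753, z[2]+=0.00753
R7: Y=0.005814+0.000j on G[1,6]
R8: Y=0.001105+0.000j on G[2,1]
C2: Y=0.000+0.006739j on G[3,4]
R9: Y=0.001131+0.000j on G[5,4]
R10: Y=0.0003049+0.000j on G[5,4]
R11: Y=0.08621+0.000j on G[6,3]
L1: Y=0.000-0.3293j on G[7,5]
V1: row V3−V0=3.78, i_V1 at 3,0
solve → V1=-201.5+0.04351j, V2=112.8+0.007745j, V3=3.780+0.000j, V4=-20.31+128.8j, V5=-4.296+35.06j, V6=5.313+0.05030j, V7=-3.987+35.11j
aux → i_V1=-0.001080-0.001667j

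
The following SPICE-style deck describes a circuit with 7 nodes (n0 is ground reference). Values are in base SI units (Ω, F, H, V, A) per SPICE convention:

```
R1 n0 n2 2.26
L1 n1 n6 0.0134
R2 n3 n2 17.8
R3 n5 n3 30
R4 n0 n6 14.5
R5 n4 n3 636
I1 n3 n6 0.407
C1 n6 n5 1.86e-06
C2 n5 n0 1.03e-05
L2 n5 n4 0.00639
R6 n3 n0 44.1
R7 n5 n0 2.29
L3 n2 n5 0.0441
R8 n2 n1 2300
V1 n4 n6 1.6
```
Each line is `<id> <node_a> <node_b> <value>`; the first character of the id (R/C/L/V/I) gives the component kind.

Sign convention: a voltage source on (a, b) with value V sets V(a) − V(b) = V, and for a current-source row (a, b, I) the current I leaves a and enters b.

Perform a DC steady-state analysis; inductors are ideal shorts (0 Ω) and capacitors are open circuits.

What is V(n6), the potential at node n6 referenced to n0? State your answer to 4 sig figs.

-1.402 V

Apply KCL at each of the 6 non-ground nodes and solve the resulting linear system.
Node n1: branches {L1, R8} → V_1 = -1.402
Node n2: branches {R1, R2, L3, R8} → V_2 = 0.1982
Node n3: branches {R2, R3, R5, I1, R6} → V_3 = -3.419
Node n4: branches {R5, L2, V1} → V_4 = 0.1982
Node n5: branches {R3, C1, C2, L2, R7, L3} → V_5 = 0.1982
Node n6: branches {L1, R4, I1, C1, V1} → V_6 = -1.402
Source currents: i(L1)=0.0006957, i(L2)=-0.4987, i(L3)=-0.2916, i(V1)=-0.5044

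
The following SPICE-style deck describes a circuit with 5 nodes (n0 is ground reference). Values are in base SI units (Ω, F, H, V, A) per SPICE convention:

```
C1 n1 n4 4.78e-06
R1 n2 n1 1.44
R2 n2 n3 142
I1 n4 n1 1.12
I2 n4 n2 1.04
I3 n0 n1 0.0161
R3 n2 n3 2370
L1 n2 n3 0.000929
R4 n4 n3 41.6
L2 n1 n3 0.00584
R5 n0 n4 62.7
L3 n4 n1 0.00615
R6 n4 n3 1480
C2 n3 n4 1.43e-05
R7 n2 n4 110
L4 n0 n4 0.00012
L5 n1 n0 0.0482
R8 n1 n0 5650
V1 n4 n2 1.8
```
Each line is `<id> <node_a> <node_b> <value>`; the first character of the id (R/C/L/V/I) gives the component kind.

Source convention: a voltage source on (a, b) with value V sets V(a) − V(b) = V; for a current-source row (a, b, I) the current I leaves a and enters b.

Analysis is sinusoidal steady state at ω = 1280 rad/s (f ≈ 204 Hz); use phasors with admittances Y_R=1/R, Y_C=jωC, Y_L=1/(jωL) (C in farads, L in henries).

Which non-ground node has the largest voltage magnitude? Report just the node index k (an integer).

2

Apply KCL at each of the 4 non-ground nodes and solve the resulting linear system.
Node n1: branches {C1, R1, I1, I3, L2, L3, L5, R8} → V_1 = -0.2351+0.2207j
Node n2: branches {R1, R2, I2, R3, L1, R7, V1} → V_2 = -1.799+0.001928j
Node n3: branches {R2, R3, L1, R4, L2, R6, C2} → V_3 = -1.613+0.07276j
Node n4: branches {C1, I1, I2, R4, R5, L3, R6, C2, R7, L4, V1} → V_4 = 0.0005961+0.001928j
Source currents: i(V1)=-2.204+0.004571j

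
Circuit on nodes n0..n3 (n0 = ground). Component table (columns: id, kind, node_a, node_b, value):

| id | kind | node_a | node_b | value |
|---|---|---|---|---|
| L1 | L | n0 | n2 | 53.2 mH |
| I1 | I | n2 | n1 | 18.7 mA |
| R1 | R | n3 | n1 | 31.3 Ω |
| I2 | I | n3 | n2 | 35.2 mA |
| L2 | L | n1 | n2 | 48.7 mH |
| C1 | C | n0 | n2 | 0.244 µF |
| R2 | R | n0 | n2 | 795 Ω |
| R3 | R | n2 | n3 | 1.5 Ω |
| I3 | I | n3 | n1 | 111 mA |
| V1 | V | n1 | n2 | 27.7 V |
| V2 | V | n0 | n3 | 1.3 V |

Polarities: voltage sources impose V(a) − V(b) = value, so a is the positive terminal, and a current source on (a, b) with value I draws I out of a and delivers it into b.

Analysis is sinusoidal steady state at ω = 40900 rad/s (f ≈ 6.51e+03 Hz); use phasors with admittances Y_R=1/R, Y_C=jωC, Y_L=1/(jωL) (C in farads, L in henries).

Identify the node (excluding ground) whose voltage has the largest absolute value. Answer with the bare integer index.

Apply KCL at each of the 3 non-ground nodes and solve the resulting linear system.
Node n1: branches {I1, R1, L2, I3, V1} → V_1 = 25.35+0.03200j
Node n2: branches {L1, I1, I2, L2, C1, R2, R3, V1} → V_2 = -2.353+0.03200j
Node n3: branches {R1, I2, R3, I3, V2} → V_3 = -1.300+0.000j
Source currents: i(V1)=-0.7216+0.01288j, i(V2)=-0.003264-0.02236j

1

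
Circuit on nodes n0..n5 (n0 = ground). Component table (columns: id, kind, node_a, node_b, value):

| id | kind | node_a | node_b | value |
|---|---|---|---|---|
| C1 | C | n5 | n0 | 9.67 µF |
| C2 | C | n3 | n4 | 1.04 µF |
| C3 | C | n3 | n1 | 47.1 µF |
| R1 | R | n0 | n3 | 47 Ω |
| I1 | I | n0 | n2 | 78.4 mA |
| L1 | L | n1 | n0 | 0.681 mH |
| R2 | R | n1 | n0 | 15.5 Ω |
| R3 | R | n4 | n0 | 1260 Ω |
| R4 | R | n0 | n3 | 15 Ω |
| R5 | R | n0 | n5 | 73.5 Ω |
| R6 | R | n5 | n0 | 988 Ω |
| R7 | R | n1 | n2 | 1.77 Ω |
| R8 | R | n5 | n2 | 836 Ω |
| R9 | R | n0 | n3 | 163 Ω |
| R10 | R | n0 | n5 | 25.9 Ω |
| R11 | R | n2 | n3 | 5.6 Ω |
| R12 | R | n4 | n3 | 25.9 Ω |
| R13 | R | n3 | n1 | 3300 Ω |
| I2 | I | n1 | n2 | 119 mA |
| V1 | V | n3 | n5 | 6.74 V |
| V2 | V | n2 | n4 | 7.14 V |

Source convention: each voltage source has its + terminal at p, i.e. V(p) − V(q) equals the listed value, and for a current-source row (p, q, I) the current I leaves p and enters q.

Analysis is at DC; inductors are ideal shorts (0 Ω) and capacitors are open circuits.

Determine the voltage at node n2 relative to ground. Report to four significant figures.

0.8030 V

Element admittances at DC:
  Y(C1) = 0.000 S between n5,n0
  Y(C2) = 0.000 S between n3,n4
  Y(C3) = 0.000 S between n3,n1
  Y(R1) = 0.02128 S between n0,n3
  I1: injects 0.0784 A into n2 (from n0)
  L1: short n1↔n0 (DC inductor)
  Y(R2) = 0.06452 S between n1,n0
  Y(R3) = 0.0007937 S between n4,n0
  Y(R4) = 0.06667 S between n0,n3
  Y(R5) = 0.01361 S between n0,n5
  Y(R6) = 0.001012 S between n5,n0
  Y(R7) = 0.5650 S between n1,n2
  Y(R8) = 0.001196 S between n5,n2
  Y(R9) = 0.006135 S between n0,n3
  Y(R10) = 0.03861 S between n0,n5
  Y(R11) = 0.1786 S between n2,n3
  Y(R12) = 0.03861 S between n4,n3
  Y(R13) = 0.0003030 S between n3,n1
  I2: injects 0.119 A into n2 (from n1)
  V1: constraint V(n3)−V(n5) = 6.74
  V2: constraint V(n2)−V(n4) = 7.14
Assemble and solve the 8×8 MNA system:
  V(n1)=0.000  V(n2)=0.8030  V(n3)=0.7282  V(n4)=-6.337  V(n5)=-6.012
  i(L1)=0.3349  i(V1)=-0.3281  i(V2)=-0.2778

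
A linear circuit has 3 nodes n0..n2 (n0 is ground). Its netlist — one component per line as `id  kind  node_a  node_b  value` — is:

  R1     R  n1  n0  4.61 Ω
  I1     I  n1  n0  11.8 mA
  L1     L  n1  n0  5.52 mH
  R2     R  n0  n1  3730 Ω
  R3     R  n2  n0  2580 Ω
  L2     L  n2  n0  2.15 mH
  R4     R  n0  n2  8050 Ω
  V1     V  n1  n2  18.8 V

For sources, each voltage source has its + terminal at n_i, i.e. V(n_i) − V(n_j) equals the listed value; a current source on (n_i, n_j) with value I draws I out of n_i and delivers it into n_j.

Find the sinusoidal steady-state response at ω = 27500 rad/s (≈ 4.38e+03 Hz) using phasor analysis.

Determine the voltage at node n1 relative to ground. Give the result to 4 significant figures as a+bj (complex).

Apply KCL at each of the 2 non-ground nodes and solve the resulting linear system.
Node n1: branches {R1, I1, L1, R2, V1} → V_1 = 0.1460-1.445j
Node n2: branches {R3, L2, R4, V1} → V_2 = -18.65-1.445j
Source currents: i(V1)=-0.03398+0.3148j

0.1460-1.445j V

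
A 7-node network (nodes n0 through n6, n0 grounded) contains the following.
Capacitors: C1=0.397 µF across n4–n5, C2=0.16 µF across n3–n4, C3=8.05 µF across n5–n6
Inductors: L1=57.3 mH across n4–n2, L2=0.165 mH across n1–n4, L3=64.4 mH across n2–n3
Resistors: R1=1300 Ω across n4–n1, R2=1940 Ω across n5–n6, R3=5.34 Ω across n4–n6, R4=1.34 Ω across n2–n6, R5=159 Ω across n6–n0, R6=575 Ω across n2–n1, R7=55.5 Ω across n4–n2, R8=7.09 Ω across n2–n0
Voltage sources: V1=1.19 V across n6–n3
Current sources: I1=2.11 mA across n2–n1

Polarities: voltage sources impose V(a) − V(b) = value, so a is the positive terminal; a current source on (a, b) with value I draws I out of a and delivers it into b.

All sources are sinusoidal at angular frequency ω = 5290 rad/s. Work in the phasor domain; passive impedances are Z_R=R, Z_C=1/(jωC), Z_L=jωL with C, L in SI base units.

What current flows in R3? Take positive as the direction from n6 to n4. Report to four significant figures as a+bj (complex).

Element admittances at ω=5290 rad/s:
  Y(C1) = 0.000+0.002100j S between n4,n5
  Y(L1) = 0.000-0.003299j S between n4,n2
  Y(R1) = 0.0007692+0.000j S between n4,n1
  Y(R2) = 0.0005155+0.000j S between n5,n6
  Y(C2) = 0.000+0.0008464j S between n3,n4
  Y(R3) = 0.1873+0.000j S between n4,n6
  Y(R4) = 0.7463+0.000j S between n2,n6
  Y(R5) = 0.006289+0.000j S between n6,n0
  Y(R6) = 0.001739+0.000j S between n2,n1
  Y(R7) = 0.01802+0.000j S between n4,n2
  Y(L2) = 0.000-1.146j S between n1,n4
  Y(R8) = 0.1410+0.000j S between n2,n0
  Y(C3) = 0.000+0.04258j S between n5,n6
  Y(L3) = 0.000-0.002935j S between n2,n3
  V1: constraint V(n6)−V(n3) = 1.19
  I1: injects 0.00211 A into n1 (from n2)
Assemble and solve the 7×7 MNA system:
  V(n1)=0.01244-0.006747j  V(n2)=-0.0001080+0.0001858j  V(n3)=-1.188-0.004167j  V(n4)=0.01245-0.008570j  V(n5)=0.002896-0.004368j  V(n6)=0.002422-0.004167j
  i(V1)=-1.650e-05+0.002470j

-0.001878+0.0008245j A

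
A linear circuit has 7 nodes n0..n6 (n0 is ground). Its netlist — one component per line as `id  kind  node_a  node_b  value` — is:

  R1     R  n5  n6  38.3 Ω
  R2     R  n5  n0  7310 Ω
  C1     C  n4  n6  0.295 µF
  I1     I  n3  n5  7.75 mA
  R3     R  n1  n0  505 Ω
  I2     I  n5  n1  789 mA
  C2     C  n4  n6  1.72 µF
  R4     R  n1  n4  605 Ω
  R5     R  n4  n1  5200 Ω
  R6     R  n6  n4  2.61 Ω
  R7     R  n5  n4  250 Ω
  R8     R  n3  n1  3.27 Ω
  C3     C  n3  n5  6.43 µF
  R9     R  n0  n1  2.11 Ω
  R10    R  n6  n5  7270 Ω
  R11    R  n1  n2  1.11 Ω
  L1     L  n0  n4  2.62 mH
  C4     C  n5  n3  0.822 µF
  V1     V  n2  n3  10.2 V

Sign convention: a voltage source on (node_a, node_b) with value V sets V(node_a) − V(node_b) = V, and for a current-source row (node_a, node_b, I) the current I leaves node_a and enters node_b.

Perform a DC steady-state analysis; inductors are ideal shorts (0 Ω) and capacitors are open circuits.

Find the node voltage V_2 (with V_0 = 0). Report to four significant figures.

Apply KCL at each of the 6 non-ground nodes and solve the resulting linear system.
Node n1: branches {R3, I2, R4, R5, R8, R9, R11} → V_1 = 1.635
Node n2: branches {R11, V1} → V_2 = 4.214
Node n3: branches {I1, R8, C3, C4, V1} → V_3 = -5.986
Node n4: branches {C1, C2, R4, R5, R6, R7, L1} → V_4 = 0.000
Node n5: branches {R1, R2, I1, I2, R7, C3, R10, C4} → V_5 = -27.22
Node n6: branches {R1, C1, C2, R6, R10} → V_6 = -1.745
Source currents: i(L1)=0.7745, i(V1)=-2.323

4.214 V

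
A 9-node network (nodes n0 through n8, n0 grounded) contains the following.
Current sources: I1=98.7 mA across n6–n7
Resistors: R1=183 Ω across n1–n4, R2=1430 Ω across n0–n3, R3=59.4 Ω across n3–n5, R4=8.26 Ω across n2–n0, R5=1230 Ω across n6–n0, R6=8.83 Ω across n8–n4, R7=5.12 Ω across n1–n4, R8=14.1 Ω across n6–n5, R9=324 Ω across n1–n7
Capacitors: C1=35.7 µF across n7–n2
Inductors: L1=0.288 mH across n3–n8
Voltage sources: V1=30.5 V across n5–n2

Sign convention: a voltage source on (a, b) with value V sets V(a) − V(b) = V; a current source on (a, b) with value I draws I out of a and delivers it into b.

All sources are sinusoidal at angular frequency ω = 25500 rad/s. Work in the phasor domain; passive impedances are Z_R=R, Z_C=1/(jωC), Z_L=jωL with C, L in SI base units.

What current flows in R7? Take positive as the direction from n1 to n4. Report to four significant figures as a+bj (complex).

MNA unknowns: 8 node voltages V₁..V_8 plus 1 source current (V1)
I1: z[6]−=0.0987, z[7]+=0.0987
R1: Y=0.005464+0.000j on G[1,4]
R2: Y=0.0006993+0.000j on G[0,3]
R3: Y=0.01684+0.000j on G[3,5]
R4: Y=0.1211+0.000j on G[2,0]
R5: Y=0.0008130+0.000j on G[6,0]
R6: Y=0.1133+0.000j on G[8,4]
C1: Y=0.000+0.9103j on G[7,2]
R7: Y=0.1953+0.000j on G[1,4]
R8: Y=0.07092+0.000j on G[6,5]
L1: Y=0.000-0.1362j on G[3,8]
R9: Y=0.003086+0.000j on G[1,7]
V1: row V5−V2=30.5, i_V1 at 5,2
solve → V1=23.70-0.4814j, V2=-0.3339-0.0002925j, V3=24.73+0.05098j, V4=24.07-0.4859j, V5=30.17-0.0002925j, V6=28.45-0.0002892j, V7=-0.3349-0.1902j, V8=24.73-0.4938j
aux → i_V1=-0.2133+0.0008634j

-0.07217+0.0008744j A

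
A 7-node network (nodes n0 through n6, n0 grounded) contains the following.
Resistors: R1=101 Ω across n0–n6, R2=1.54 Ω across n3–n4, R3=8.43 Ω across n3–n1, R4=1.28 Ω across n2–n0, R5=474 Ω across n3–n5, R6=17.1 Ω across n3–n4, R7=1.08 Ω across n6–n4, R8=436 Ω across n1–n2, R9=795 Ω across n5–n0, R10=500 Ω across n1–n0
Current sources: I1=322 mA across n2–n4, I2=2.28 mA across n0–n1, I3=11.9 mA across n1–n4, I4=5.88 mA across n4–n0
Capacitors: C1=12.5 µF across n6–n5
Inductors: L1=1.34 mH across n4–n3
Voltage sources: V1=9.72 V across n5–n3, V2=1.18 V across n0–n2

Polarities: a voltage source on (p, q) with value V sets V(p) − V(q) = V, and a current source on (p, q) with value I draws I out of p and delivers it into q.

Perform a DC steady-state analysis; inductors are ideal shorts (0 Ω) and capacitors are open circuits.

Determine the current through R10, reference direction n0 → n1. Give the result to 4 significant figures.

-0.03840 A

Element admittances at DC:
  Y(R1) = 0.009901 S between n0,n6
  I1: injects 0.322 A into n4 (from n2)
  Y(R2) = 0.6494 S between n3,n4
  I2: injects 0.00228 A into n1 (from n0)
  Y(C1) = 0.000 S between n6,n5
  L1: short n4↔n3 (DC inductor)
  Y(R3) = 0.1186 S between n3,n1
  I3: injects 0.0119 A into n4 (from n1)
  Y(R4) = 0.7812 S between n2,n0
  Y(R5) = 0.002110 S between n3,n5
  Y(R6) = 0.05848 S between n3,n4
  Y(R7) = 0.9259 S between n6,n4
  Y(R8) = 0.002294 S between n1,n2
  I4: injects 0.00588 A into n0 (from n4)
  Y(R9) = 0.001258 S between n5,n0
  Y(R10) = 0.002000 S between n1,n0
  V1: constraint V(n5)−V(n3) = 9.72
  V2: constraint V(n0)−V(n2) = 1.18
Assemble and solve the 9×9 MNA system:
  V(n1)=19.20  V(n2)=-1.180  V(n3)=20.00  V(n4)=20.00  V(n5)=29.72  V(n6)=19.78
  i(L1)=0.1321  i(V1)=-0.05789  i(V2)=-0.6466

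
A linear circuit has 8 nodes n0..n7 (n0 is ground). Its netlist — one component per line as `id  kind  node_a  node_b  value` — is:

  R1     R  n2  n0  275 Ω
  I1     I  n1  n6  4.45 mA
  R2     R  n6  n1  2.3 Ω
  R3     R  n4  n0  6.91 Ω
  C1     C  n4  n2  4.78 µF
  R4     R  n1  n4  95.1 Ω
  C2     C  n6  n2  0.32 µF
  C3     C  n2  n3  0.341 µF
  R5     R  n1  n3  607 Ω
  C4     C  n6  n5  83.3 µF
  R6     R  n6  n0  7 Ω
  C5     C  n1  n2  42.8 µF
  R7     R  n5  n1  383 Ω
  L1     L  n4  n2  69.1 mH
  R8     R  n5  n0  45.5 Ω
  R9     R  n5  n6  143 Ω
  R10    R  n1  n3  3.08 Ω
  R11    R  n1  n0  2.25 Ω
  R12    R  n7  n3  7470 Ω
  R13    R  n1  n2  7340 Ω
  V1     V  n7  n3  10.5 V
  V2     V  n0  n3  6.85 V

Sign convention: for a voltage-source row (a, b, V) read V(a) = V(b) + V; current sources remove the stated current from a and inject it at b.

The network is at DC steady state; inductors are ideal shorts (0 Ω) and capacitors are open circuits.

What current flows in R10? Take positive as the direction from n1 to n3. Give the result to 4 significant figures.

Element admittances at DC:
  Y(R1) = 0.003636 S between n2,n0
  I1: injects 0.00445 A into n6 (from n1)
  Y(R2) = 0.4348 S between n6,n1
  Y(R3) = 0.1447 S between n4,n0
  Y(C1) = 0.000 S between n4,n2
  Y(R4) = 0.01052 S between n1,n4
  Y(C2) = 0.000 S between n6,n2
  Y(C3) = 0.000 S between n2,n3
  Y(R5) = 0.001647 S between n1,n3
  Y(C4) = 0.000 S between n6,n5
  Y(R6) = 0.1429 S between n6,n0
  Y(C5) = 0.000 S between n1,n2
  Y(R7) = 0.002611 S between n5,n1
  L1: short n4↔n2 (DC inductor)
  Y(R8) = 0.02198 S between n5,n0
  Y(R9) = 0.006993 S between n5,n6
  Y(R10) = 0.3247 S between n1,n3
  Y(R11) = 0.4444 S between n1,n0
  Y(R12) = 0.0001339 S between n7,n3
  Y(R13) = 0.0001362 S between n1,n2
  V1: constraint V(n7)−V(n3) = 10.5
  V2: constraint V(n0)−V(n3) = 6.85
Assemble and solve the 10×10 MNA system:
  V(n1)=-2.505  V(n2)=-0.1678  V(n3)=-6.850  V(n4)=-0.1678  V(n5)=-0.6195  V(n6)=-1.863  V(n7)=3.650
  i(L1)=-0.0002918  i(V1)=-0.001406  i(V2)=-1.418

1.411 A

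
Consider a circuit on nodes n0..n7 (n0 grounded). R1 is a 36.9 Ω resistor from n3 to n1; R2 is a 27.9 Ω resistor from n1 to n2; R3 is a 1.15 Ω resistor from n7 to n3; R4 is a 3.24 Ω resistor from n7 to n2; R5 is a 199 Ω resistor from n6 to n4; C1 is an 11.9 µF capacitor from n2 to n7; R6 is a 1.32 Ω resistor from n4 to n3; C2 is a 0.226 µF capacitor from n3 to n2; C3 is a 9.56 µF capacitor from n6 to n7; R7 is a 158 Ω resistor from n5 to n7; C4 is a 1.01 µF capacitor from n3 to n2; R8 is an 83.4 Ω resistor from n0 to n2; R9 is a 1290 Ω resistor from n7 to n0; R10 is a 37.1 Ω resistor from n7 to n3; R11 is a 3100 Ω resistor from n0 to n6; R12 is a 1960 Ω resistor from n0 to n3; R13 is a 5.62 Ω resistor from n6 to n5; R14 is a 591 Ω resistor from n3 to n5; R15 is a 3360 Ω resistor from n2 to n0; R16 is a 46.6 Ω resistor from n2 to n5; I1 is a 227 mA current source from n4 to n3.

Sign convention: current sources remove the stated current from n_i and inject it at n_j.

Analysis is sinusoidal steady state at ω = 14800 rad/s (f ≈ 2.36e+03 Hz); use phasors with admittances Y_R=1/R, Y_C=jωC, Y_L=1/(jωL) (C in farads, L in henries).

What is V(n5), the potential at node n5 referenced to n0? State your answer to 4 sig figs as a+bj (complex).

-0.001983+0.007969j V

MNA unknowns: 7 node voltages V₁..V_7
R1: Y=0.02710+0.000j on G[3,1]
R2: Y=0.03584+0.000j on G[1,2]
R3: Y=0.8696+0.000j on G[7,3]
R4: Y=0.3086+0.000j on G[7,2]
R5: Y=0.005025+0.000j on G[6,4]
C1: Y=0.000+0.1761j on G[2,7]
R6: Y=0.7576+0.000j on G[4,3]
C2: Y=0.000+0.003345j on G[3,2]
C3: Y=0.000+0.1415j on G[6,7]
R7: Y=0.006329+0.000j on G[5,7]
C4: Y=0.000+0.01495j on G[3,2]
R8: Y=0.01199+0.000j on G[0,2]
R9: Y=0.0007752+0.000j on G[7,0]
R10: Y=0.02695+0.000j on G[7,3]
R11: Y=0.0003226+0.000j on G[0,6]
R12: Y=0.0005102+0.000j on G[0,3]
R13: Y=0.1779+0.000j on G[6,5]
R14: Y=0.001692+0.000j on G[3,5]
R15: Y=0.0002976+0.000j on G[2,0]
R16: Y=0.02146+0.000j on G[2,5]
I1: z[4]−=0.227, z[3]+=0.227
solve → V1=0.0006070-0.0003683j, V2=1.723e-05-0.0001769j, V3=0.001387-0.0006215j, V4=-0.2963-0.0005559j, V5=-0.001983+0.007969j, V6=-0.002319+0.009340j, V7=-0.0002211-0.0006733j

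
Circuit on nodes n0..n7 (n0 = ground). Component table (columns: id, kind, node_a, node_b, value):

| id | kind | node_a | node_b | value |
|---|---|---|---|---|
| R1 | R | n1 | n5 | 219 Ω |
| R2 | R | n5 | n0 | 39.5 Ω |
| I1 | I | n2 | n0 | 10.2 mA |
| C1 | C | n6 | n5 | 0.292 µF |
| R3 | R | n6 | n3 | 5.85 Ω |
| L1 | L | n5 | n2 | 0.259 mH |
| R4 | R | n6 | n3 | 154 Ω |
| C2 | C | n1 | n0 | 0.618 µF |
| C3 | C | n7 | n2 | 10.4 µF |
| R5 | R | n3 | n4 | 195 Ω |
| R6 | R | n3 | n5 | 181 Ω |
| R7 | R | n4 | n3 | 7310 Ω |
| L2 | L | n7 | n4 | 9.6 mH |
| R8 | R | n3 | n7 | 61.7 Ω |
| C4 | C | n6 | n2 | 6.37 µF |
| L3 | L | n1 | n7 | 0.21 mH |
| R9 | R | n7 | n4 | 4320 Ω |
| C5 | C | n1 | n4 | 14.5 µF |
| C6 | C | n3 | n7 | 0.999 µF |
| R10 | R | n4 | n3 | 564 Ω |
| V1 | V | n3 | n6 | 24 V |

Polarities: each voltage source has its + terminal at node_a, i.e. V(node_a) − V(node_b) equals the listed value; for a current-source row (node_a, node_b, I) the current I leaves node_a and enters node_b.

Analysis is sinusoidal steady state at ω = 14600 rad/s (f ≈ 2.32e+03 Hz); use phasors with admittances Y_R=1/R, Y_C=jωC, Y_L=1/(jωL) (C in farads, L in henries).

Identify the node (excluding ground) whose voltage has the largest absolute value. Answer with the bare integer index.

3

Apply KCL at each of the 7 non-ground nodes and solve the resulting linear system.
Node n1: branches {R1, C2, L3, C5} → V_1 = 1.183-2.477j
Node n2: branches {I1, L1, C3, C4} → V_2 = -1.270-0.9385j
Node n3: branches {R3, R4, R5, R6, R7, R8, C6, R10, V1} → V_3 = 18.46+3.377j
Node n4: branches {R5, R7, L2, R9, C5, R10} → V_4 = 1.400-3.054j
Node n5: branches {R1, R2, C1, L1, R6} → V_5 = -1.286-0.4216j
Node n6: branches {C1, R3, R4, C4, V1} → V_6 = -5.543+3.377j
Node n7: branches {C3, L2, R8, L3, R9, C6} → V_7 = 1.320-2.749j
Source currents: i(V1)=-4.676-0.4155j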